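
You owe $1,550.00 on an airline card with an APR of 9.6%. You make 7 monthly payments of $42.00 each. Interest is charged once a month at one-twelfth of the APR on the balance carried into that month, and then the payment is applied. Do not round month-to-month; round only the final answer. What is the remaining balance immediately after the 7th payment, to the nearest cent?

$1,337.76

Monthly rate r = 9.6%/12 = 0.8% = 0.008.
Each month: B ← B·(1+r) − $42.00.
Month 1: interest $12.40; balance after payment $1,520.40.
Month 2: interest $12.16; balance after payment $1,490.56.
Month 3: interest $11.92; balance after payment $1,460.49.
Month 4: interest $11.68; balance after payment $1,430.17.
Month 5: interest $11.44; balance after payment $1,399.61.
Month 6: interest $11.20; balance after payment $1,368.81.
Month 7: interest $10.95; balance after payment $1,337.76.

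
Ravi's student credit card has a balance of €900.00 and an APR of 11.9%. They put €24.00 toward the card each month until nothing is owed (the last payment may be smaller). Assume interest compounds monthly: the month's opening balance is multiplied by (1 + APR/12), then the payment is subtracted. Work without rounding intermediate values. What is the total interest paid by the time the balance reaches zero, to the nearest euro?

€231

Monthly rate r = 11.9%/12 = 0.991667% = 0.00991667.
Payoff takes n = ⌈−ln(1 − rB₀/P)/ln(1+r)⌉ = ⌈47.125⌉ = 48 payments; the last is €3.00.
Total paid = 47·€24.00 + €3.00 = €1,131.00.
Total interest = total paid − principal = €1,131.00 − €900.00 = €231.00.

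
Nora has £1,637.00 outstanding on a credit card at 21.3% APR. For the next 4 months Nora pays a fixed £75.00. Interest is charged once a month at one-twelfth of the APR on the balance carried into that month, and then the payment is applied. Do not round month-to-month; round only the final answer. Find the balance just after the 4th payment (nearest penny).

£1,448.28

Monthly rate r = 21.3%/12 = 1.775% = 0.01775.
Each month: B ← B·(1+r) − £75.00.
Month 1: interest £29.06; balance after payment £1,591.06.
Month 2: interest £28.24; balance after payment £1,544.30.
Month 3: interest £27.41; balance after payment £1,496.71.
Month 4: interest £26.57; balance after payment £1,448.28.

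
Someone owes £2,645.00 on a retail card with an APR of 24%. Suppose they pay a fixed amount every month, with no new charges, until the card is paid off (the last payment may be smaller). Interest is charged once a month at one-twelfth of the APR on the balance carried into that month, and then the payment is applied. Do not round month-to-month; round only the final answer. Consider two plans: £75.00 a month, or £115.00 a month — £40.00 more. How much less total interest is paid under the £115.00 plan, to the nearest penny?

Monthly rate r = 24%/12 = 2% = 0.02.
At £75.00/mo: n = ⌈−ln(1 − rB₀/P)/ln(1+r)⌉ = 62 payments (last £52.99); total interest = total paid − £2,645.00 = £1,982.99.
At £115.00/mo: 32 payments (last £13.50); total interest £933.50.
Interest saved = £1,982.99 − £933.50 = £1,049.49.

£1,049.49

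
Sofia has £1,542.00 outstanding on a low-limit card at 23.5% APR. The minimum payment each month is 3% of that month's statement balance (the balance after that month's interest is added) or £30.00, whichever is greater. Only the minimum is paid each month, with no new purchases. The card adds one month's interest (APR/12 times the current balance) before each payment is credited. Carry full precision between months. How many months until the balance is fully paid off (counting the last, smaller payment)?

Monthly rate r = 23.5%/12 = 1.95833% = 0.0195833.
While 3% of the post-interest balance exceeds £30.00, each month B ← (B·(1+r))·(1 − 0.03), i.e. B shrinks by the factor (1+r)·0.97 = 0.989.
This holds for months 1–41. Entering month 42 the balance is £979.62; 3% of the post-interest balance is now below £30.00, so the flat £30.00 minimum applies from here.
From month 42 a fixed £30.00 at rate r clears £979.62 in 53 more payments. Total: 41 + 53 = 94 months.

94 months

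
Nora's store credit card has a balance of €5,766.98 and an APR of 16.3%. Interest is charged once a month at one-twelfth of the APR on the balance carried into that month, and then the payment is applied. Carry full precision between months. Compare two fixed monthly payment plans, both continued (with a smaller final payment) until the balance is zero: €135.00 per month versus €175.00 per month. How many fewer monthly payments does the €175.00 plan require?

Monthly rate r = 16.3%/12 = 1.35833% = 0.0135833.
At €135.00/mo: n = ⌈−ln(1 − rB₀/P)/ln(1+r)⌉ = 65 payments (last €46.56); total interest = total paid − €5,766.98 = €2,919.58.
At €175.00/mo: 44 payments (last €173.57); total interest €1,931.59.
Payments saved = 65 − 44 = 21.

21 fewer payments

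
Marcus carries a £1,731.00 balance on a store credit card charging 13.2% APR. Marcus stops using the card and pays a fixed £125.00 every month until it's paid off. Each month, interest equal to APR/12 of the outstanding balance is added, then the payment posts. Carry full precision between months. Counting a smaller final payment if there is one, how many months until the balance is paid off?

Monthly rate r = 13.2%/12 = 1.1% = 0.011.
Recurrence: B ← B·(1+r) − £125.00.
Month 1: interest £19.04; balance after payment £1,625.04.
Month 2: interest £17.88; balance after payment £1,517.92.
Closed form: n = −ln(1 − rB₀/P)/ln(1+r) = −ln(0.84767)/ln(1.011) ≈ 15.106, so the balance reaches zero during payment 16.

16 months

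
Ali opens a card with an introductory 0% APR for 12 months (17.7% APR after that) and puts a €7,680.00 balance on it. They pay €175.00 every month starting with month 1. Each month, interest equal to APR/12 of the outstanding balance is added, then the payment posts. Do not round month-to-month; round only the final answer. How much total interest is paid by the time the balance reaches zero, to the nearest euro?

€2,015

Promo months 1–12 at r₀ = 0%/12 = 0; months 13+ at r₁ = 17.7%/12 = 0.01475.
After month 12 (no interest yet): B = €7,680.00 − 12·€175.00 = €5,580.00.
Then at r₁ with €175.00/mo: n₂ = −ln(1 − r₁·B/P)/ln(1+r₁) ≈ 43.40 → 44 more payments.
Total paid = 55·€175.00 + €70.27 = €9,695.27; interest = €9,695.27 − €7,680.00 = €2,015.27.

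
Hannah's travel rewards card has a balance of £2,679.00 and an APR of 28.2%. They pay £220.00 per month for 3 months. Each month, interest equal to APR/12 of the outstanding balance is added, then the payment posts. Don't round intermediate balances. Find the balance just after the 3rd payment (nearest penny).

£2,196.71

Monthly rate r = 28.2%/12 = 2.35% = 0.0235.
Each month: B ← B·(1+r) − £220.00.
Month 1: interest £62.96; balance after payment £2,521.96.
Month 2: interest £59.27; balance after payment £2,361.22.
Month 3: interest £55.49; balance after payment £2,196.71.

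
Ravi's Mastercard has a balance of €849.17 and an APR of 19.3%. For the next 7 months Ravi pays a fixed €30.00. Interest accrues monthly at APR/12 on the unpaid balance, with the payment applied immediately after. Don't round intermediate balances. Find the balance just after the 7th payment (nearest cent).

€729.10

Monthly rate r = 19.3%/12 = 1.60833% = 0.0160833.
Each month: B ← B·(1+r) − €30.00.
Month 1: interest €13.66; balance after payment €832.83.
Month 2: interest €13.39; balance after payment €816.22.
Month 3: interest €13.13; balance after payment €799.35.
Month 4: interest €12.86; balance after payment €782.21.
Month 5: interest €12.58; balance after payment €764.79.
Month 6: interest €12.30; balance after payment €747.09.
Month 7: interest €12.02; balance after payment €729.10.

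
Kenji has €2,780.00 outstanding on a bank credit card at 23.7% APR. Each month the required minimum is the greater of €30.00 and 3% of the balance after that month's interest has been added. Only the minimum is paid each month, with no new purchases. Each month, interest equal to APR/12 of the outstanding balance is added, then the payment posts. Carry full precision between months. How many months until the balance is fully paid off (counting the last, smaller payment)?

149 months

Monthly rate r = 23.7%/12 = 1.975% = 0.01975.
While 3% of the post-interest balance exceeds €30.00, each month B ← (B·(1+r))·(1 − 0.03), i.e. B shrinks by the factor (1+r)·0.97 = 0.98916.
This holds for months 1–96. Entering month 97 the balance is €976.18; 3% of the post-interest balance is now below €30.00, so the flat €30.00 minimum applies from here.
From month 97 a fixed €30.00 at rate r clears €976.18 in 53 more payments. Total: 96 + 53 = 149 months.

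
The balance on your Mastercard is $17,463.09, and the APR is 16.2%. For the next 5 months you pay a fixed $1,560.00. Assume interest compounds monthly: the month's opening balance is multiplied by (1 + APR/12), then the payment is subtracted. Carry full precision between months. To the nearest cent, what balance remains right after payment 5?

$10,660.65

Monthly rate r = 16.2%/12 = 1.35% = 0.0135.
Each month: B ← B·(1+r) − $1,560.00.
Month 1: interest $235.75; balance after payment $16,138.84.
Month 2: interest $217.87; balance after payment $14,796.72.
Month 3: interest $199.76; balance after payment $13,436.47.
Month 4: interest $181.39; balance after payment $12,057.86.
Month 5: interest $162.78; balance after payment $10,660.65.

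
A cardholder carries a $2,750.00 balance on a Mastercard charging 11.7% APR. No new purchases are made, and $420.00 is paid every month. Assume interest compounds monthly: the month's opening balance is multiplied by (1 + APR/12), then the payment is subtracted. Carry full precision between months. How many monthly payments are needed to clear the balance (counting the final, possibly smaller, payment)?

Monthly rate r = 11.7%/12 = 0.975% = 0.00975.
Recurrence: B ← B·(1+r) − $420.00.
Month 1: interest $26.81; balance after payment $2,356.81.
Month 2: interest $22.98; balance after payment $1,959.79.
Closed form: n = −ln(1 − rB₀/P)/ln(1+r) = −ln(0.93616)/ln(1.00975) ≈ 6.799, so the balance reaches zero during payment 7.

7 months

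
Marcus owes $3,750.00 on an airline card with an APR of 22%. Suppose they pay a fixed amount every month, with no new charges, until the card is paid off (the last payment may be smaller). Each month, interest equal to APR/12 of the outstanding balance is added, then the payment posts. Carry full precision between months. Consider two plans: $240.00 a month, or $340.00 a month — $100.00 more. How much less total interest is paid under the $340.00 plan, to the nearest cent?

$230.73

Monthly rate r = 22%/12 = 1.83333% = 0.0183333.
At $240.00/mo: n = ⌈−ln(1 − rB₀/P)/ln(1+r)⌉ = 19 payments (last $139.28); total interest = total paid − $3,750.00 = $709.28.
At $340.00/mo: 13 payments (last $148.55); total interest $478.55.
Interest saved = $709.28 − $478.55 = $230.73.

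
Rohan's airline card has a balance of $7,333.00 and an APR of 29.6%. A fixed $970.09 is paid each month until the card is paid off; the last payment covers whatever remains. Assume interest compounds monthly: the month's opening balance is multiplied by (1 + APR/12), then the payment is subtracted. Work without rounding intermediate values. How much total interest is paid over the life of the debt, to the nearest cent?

Monthly rate r = 29.6%/12 = 2.46667% = 0.0246667.
Payoff takes n = ⌈−ln(1 − rB₀/P)/ln(1+r)⌉ = ⌈8.469⌉ = 9 payments; the last is $457.52.
Total paid = 8·$970.09 + $457.52 = $8,218.24.
Total interest = total paid − principal = $8,218.24 − $7,333.00 = $885.24.

$885.24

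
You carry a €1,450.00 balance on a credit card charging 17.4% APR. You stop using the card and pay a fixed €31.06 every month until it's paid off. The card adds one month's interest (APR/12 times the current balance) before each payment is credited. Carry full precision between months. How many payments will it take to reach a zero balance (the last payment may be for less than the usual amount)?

Monthly rate r = 17.4%/12 = 1.45% = 0.0145.
Recurrence: B ← B·(1+r) − €31.06.
Month 1: interest €21.02; balance after payment €1,439.97.
Month 2: interest €20.88; balance after payment €1,429.78.
Closed form: n = −ln(1 − rB₀/P)/ln(1+r) = −ln(0.32308)/ln(1.0145) ≈ 78.484, so the balance reaches zero during payment 79.

79 payments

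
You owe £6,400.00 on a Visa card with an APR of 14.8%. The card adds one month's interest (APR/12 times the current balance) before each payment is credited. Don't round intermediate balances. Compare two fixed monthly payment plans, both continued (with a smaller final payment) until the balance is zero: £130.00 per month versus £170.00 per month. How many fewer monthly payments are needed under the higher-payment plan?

26 fewer payments

Monthly rate r = 14.8%/12 = 1.23333% = 0.0123333.
At £130.00/mo: n = ⌈−ln(1 − rB₀/P)/ln(1+r)⌉ = 77 payments (last £29.86); total interest = total paid − £6,400.00 = £3,509.86.
At £170.00/mo: 51 payments (last £156.95); total interest £2,256.95.
Payments saved = 77 − 51 = 26.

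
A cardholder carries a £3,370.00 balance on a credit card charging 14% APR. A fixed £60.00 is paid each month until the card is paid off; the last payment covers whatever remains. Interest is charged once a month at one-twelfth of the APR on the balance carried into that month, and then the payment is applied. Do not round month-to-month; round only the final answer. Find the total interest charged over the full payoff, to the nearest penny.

Monthly rate r = 14%/12 = 1.16667% = 0.0116667.
Payoff takes n = ⌈−ln(1 − rB₀/P)/ln(1+r)⌉ = ⌈91.819⌉ = 92 payments; the last is £49.17.
Total paid = 91·£60.00 + £49.17 = £5,509.17.
Total interest = total paid − principal = £5,509.17 − £3,370.00 = £2,139.17.

£2,139.17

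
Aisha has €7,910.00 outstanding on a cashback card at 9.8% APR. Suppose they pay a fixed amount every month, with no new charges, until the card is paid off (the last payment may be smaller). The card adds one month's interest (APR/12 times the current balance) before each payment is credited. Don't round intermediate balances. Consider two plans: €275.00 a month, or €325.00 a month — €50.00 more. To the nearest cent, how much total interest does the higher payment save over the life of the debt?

Monthly rate r = 9.8%/12 = 0.816667% = 0.00816667.
At €275.00/mo: n = ⌈−ln(1 − rB₀/P)/ln(1+r)⌉ = 33 payments (last €253.01); total interest = total paid − €7,910.00 = €1,143.01.
At €325.00/mo: 28 payments (last €79.98); total interest €944.98.
Interest saved = €1,143.01 − €944.98 = €198.03.

€198.03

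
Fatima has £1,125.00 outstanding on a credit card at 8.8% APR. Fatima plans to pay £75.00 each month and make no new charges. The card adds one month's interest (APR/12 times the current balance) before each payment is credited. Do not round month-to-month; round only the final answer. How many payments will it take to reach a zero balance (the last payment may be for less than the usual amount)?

16 payments

Monthly rate r = 8.8%/12 = 0.733333% = 0.00733333.
Recurrence: B ← B·(1+r) − £75.00.
Month 1: interest £8.25; balance after payment £1,058.25.
Month 2: interest £7.76; balance after payment £991.01.
Closed form: n = −ln(1 − rB₀/P)/ln(1+r) = −ln(0.89)/ln(1.00733) ≈ 15.949, so the balance reaches zero during payment 16.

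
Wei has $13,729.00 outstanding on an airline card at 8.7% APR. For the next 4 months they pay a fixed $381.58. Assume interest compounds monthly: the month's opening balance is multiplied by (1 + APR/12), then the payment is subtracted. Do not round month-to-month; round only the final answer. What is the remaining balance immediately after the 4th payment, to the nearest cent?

$12,588.49

Monthly rate r = 8.7%/12 = 0.725% = 0.00725.
Each month: B ← B·(1+r) − $381.58.
Month 1: interest $99.54; balance after payment $13,446.96.
Month 2: interest $97.49; balance after payment $13,162.87.
Month 3: interest $95.43; balance after payment $12,876.72.
Month 4: interest $93.36; balance after payment $12,588.49.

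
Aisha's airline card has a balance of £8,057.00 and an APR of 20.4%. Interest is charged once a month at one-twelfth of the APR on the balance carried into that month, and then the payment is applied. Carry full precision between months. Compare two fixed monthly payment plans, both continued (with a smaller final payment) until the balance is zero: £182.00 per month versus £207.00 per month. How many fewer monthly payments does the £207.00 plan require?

18 fewer payments

Monthly rate r = 20.4%/12 = 1.7% = 0.017.
At £182.00/mo: n = ⌈−ln(1 − rB₀/P)/ln(1+r)⌉ = 83 payments (last £155.36); total interest = total paid − £8,057.00 = £7,022.36.
At £207.00/mo: 65 payments (last £60.84); total interest £5,251.84.
Payments saved = 83 − 65 = 18.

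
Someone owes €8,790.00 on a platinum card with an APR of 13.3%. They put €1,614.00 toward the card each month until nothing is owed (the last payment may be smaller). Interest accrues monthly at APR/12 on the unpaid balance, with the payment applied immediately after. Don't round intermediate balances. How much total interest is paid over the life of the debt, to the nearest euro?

€329

Monthly rate r = 13.3%/12 = 1.10833% = 0.0110833.
Payoff takes n = ⌈−ln(1 − rB₀/P)/ln(1+r)⌉ = ⌈5.648⌉ = 6 payments; the last is €1,048.65.
Total paid = 5·€1,614.00 + €1,048.65 = €9,118.65.
Total interest = total paid − principal = €9,118.65 − €8,790.00 = €328.65.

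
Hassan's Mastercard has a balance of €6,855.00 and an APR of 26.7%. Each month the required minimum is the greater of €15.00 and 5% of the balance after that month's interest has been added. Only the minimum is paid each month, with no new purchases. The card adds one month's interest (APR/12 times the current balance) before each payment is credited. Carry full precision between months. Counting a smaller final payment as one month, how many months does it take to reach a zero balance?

134 months

Monthly rate r = 26.7%/12 = 2.225% = 0.02225.
While 5% of the post-interest balance exceeds €15.00, each month B ← (B·(1+r))·(1 − 0.05), i.e. B shrinks by the factor (1+r)·0.95 = 0.97114.
This holds for months 1–108. Entering month 109 the balance is €289.95; 5% of the post-interest balance is now below €15.00, so the flat €15.00 minimum applies from here.
From month 109 a fixed €15.00 at rate r clears €289.95 in 26 more payments. Total: 108 + 26 = 134 months.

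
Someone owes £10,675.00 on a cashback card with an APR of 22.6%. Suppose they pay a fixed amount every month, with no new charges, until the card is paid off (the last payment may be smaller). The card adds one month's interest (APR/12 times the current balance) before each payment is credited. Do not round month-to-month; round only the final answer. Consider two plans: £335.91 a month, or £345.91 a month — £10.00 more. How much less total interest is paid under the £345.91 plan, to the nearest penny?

£292.65

Monthly rate r = 22.6%/12 = 1.88333% = 0.0188333.
At £335.91/mo: n = ⌈−ln(1 − rB₀/P)/ln(1+r)⌉ = 49 payments (last £306.00); total interest = total paid − £10,675.00 = £5,754.68.
At £345.91/mo: 47 payments (last £225.17); total interest £5,462.03.
Interest saved = £5,754.68 − £5,462.03 = £292.65.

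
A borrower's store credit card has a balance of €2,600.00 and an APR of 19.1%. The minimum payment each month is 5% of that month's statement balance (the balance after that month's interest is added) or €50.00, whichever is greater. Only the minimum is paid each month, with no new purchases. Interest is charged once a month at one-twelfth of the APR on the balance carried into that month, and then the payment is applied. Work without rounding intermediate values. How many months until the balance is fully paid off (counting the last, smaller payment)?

Monthly rate r = 19.1%/12 = 1.59167% = 0.0159167.
While 5% of the post-interest balance exceeds €50.00, each month B ← (B·(1+r))·(1 − 0.05), i.e. B shrinks by the factor (1+r)·0.95 = 0.96512.
This holds for months 1–28. Entering month 29 the balance is €962.19; 5% of the post-interest balance is now below €50.00, so the flat €50.00 minimum applies from here.
From month 29 a fixed €50.00 at rate r clears €962.19 in 24 more payments. Total: 28 + 24 = 52 months.

52 months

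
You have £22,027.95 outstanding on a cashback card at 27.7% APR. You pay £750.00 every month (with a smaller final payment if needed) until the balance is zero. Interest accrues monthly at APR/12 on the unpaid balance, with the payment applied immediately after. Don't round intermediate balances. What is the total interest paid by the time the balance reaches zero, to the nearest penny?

£15,213.29

Monthly rate r = 27.7%/12 = 2.30833% = 0.0230833.
Payoff takes n = ⌈−ln(1 − rB₀/P)/ln(1+r)⌉ = ⌈49.652⌉ = 50 payments; the last is £491.24.
Total paid = 49·£750.00 + £491.24 = £37,241.24.
Total interest = total paid − principal = £37,241.24 − £22,027.95 = £15,213.29.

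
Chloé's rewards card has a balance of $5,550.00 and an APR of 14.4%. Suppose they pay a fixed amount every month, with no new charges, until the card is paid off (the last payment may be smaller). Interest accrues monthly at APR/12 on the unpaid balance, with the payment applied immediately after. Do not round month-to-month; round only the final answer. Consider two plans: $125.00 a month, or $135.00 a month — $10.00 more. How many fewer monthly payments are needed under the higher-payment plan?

Monthly rate r = 14.4%/12 = 1.2% = 0.012.
At $125.00/mo: n = ⌈−ln(1 − rB₀/P)/ln(1+r)⌉ = 64 payments (last $99.65); total interest = total paid − $5,550.00 = $2,424.65.
At $135.00/mo: 57 payments (last $134.70); total interest $2,144.70.
Payments saved = 64 − 57 = 7.

7 fewer payments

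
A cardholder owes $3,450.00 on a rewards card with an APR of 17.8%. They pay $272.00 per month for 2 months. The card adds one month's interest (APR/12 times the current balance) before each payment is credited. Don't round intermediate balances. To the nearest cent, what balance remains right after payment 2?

$3,005.07

Monthly rate r = 17.8%/12 = 1.48333% = 0.0148333.
Each month: B ← B·(1+r) − $272.00.
Month 1: interest $51.18; balance after payment $3,229.18.
Month 2: interest $47.90; balance after payment $3,005.07.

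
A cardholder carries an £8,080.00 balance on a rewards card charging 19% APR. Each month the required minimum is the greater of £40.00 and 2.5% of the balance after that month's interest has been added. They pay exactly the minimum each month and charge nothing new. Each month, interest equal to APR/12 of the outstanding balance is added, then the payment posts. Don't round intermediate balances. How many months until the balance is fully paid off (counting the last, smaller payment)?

233 months

Monthly rate r = 19%/12 = 1.58333% = 0.0158333.
While 2.5% of the post-interest balance exceeds £40.00, each month B ← (B·(1+r))·(1 − 0.025), i.e. B shrinks by the factor (1+r)·0.975 = 0.99044.
This holds for months 1–171. Entering month 172 the balance is £1,562.58; 2.5% of the post-interest balance is now below £40.00, so the flat £40.00 minimum applies from here.
From month 172 a fixed £40.00 at rate r clears £1,562.58 in 62 more payments. Total: 171 + 62 = 233 months.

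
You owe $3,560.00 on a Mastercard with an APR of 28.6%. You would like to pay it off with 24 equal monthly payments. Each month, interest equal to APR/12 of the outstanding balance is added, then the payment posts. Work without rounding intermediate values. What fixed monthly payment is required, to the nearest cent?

$196.49

Monthly rate r = 28.6%/12 = 2.38333% = 0.0238333.
Level-payment amortization: P = B₀·r / (1 − (1+r)^(−n)) = 3560.00·0.0238333 / (1 − 1.02383^(−24)).
Denominator 1 − (1+r)^(−24) = 0.431804694.
P = 84.8467 / 0.431804694 ≈ 196.49.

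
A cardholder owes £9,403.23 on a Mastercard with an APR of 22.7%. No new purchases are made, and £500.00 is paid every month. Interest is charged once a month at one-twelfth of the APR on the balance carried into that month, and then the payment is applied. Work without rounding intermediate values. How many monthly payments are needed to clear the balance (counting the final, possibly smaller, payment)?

24 payments

Monthly rate r = 22.7%/12 = 1.89167% = 0.0189167.
Recurrence: B ← B·(1+r) − £500.00.
Month 1: interest £177.88; balance after payment £9,081.11.
Month 2: interest £171.78; balance after payment £8,752.89.
Closed form: n = −ln(1 − rB₀/P)/ln(1+r) = −ln(0.64424)/ln(1.01892) ≈ 23.462, so the balance reaches zero during payment 24.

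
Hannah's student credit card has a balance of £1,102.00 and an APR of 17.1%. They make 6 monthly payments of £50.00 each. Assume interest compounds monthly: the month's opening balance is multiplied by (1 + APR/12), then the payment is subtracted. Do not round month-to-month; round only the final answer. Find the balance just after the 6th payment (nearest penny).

Monthly rate r = 17.1%/12 = 1.425% = 0.01425.
Each month: B ← B·(1+r) − £50.00.
Month 1: interest £15.70; balance after payment £1,067.70.
Month 2: interest £15.21; balance after payment £1,032.92.
Month 3: interest £14.72; balance after payment £997.64.
Month 4: interest £14.22; balance after payment £961.85.
Month 5: interest £13.71; balance after payment £925.56.
Month 6: interest £13.19; balance after payment £888.75.

£888.75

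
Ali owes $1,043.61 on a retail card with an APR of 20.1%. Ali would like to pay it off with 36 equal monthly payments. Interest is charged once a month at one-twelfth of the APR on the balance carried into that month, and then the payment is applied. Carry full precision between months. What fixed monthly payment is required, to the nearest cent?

$38.84

Monthly rate r = 20.1%/12 = 1.675% = 0.01675.
Level-payment amortization: P = B₀·r / (1 − (1+r)^(−n)) = 1043.61·0.01675 / (1 − 1.01675^(−36)).
Denominator 1 − (1+r)^(−36) = 0.450092705.
P = 17.4805 / 0.450092705 ≈ 38.84.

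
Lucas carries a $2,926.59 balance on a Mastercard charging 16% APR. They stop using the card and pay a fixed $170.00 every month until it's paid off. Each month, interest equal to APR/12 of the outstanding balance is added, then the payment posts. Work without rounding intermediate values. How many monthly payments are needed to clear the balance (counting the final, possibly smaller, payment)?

Monthly rate r = 16%/12 = 1.33333% = 0.0133333.
Recurrence: B ← B·(1+r) − $170.00.
Month 1: interest $39.02; balance after payment $2,795.61.
Month 2: interest $37.27; balance after payment $2,662.89.
Closed form: n = −ln(1 − rB₀/P)/ln(1+r) = −ln(0.77046)/ln(1.01333) ≈ 19.687, so the balance reaches zero during payment 20.

20 payments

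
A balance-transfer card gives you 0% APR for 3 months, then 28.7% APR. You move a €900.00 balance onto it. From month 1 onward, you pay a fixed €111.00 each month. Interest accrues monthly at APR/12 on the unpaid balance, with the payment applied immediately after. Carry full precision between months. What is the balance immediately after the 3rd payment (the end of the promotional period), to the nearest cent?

Promo months 1–3 at r₀ = 0%/12 = 0; months 4+ at r₁ = 28.7%/12 = 0.0239167.
After month 3 (no interest yet): B = €900.00 − 3·€111.00 = €567.00.

€567.00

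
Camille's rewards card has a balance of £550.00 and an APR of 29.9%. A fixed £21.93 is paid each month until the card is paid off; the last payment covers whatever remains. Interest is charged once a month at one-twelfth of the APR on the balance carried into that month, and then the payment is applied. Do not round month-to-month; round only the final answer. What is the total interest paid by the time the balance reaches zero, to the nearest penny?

£323.78

Monthly rate r = 29.9%/12 = 2.49167% = 0.0249167.
Payoff takes n = ⌈−ln(1 − rB₀/P)/ln(1+r)⌉ = ⌈39.842⌉ = 40 payments; the last is £18.51.
Total paid = 39·£21.93 + £18.51 = £873.78.
Total interest = total paid − principal = £873.78 − £550.00 = £323.78.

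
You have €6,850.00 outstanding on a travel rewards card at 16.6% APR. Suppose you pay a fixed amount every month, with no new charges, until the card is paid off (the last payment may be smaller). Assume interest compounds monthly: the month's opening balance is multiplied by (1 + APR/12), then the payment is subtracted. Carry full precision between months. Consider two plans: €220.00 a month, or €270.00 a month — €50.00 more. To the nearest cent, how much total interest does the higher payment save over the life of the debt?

Monthly rate r = 16.6%/12 = 1.38333% = 0.0138333.
At €220.00/mo: n = ⌈−ln(1 − rB₀/P)/ln(1+r)⌉ = 42 payments (last €1.66); total interest = total paid − €6,850.00 = €2,171.66.
At €270.00/mo: 32 payments (last €125.49); total interest €1,645.49.
Interest saved = €2,171.66 − €1,645.49 = €526.17.

€526.17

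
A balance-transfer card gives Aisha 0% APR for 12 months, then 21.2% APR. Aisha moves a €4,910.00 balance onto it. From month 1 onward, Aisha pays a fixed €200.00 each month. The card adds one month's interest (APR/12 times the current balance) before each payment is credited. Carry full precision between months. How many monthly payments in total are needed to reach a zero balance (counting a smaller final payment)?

Promo months 1–12 at r₀ = 0%/12 = 0; months 13+ at r₁ = 21.2%/12 = 0.0176667.
After month 12 (no interest yet): B = €4,910.00 − 12·€200.00 = €2,510.00.
Then at r₁ with €200.00/mo: n₂ = −ln(1 − r₁·B/P)/ln(1+r₁) ≈ 14.31 → 15 more payments.

27 months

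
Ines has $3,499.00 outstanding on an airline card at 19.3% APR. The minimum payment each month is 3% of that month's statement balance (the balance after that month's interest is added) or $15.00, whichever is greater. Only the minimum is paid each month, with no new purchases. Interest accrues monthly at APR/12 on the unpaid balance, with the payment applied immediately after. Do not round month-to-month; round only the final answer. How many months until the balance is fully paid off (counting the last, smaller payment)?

Monthly rate r = 19.3%/12 = 1.60833% = 0.0160833.
While 3% of the post-interest balance exceeds $15.00, each month B ← (B·(1+r))·(1 − 0.03), i.e. B shrinks by the factor (1+r)·0.97 = 0.9856.
This holds for months 1–136. Entering month 137 the balance is $486.73; 3% of the post-interest balance is now below $15.00, so the flat $15.00 minimum applies from here.
From month 137 a fixed $15.00 at rate r clears $486.73 in 47 more payments. Total: 136 + 47 = 183 months.

183 months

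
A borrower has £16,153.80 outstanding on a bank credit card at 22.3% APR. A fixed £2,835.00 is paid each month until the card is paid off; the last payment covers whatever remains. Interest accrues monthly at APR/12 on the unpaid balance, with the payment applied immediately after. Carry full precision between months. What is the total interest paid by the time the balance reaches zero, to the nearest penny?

Monthly rate r = 22.3%/12 = 1.85833% = 0.0185833.
Payoff takes n = ⌈−ln(1 − rB₀/P)/ln(1+r)⌉ = ⌈6.079⌉ = 7 payments; the last is £224.72.
Total paid = 6·£2,835.00 + £224.72 = £17,234.72.
Total interest = total paid − principal = £17,234.72 − £16,153.80 = £1,080.92.

£1,080.92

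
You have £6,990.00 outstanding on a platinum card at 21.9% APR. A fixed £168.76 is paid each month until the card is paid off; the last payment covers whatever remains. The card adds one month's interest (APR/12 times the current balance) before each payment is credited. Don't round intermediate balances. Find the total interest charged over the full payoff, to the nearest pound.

£6,169

Monthly rate r = 21.9%/12 = 1.825% = 0.01825.
Payoff takes n = ⌈−ln(1 − rB₀/P)/ln(1+r)⌉ = ⌈77.975⌉ = 78 payments; the last is £164.64.
Total paid = 77·£168.76 + £164.64 = £13,159.16.
Total interest = total paid − principal = £13,159.16 − £6,990.00 = £6,169.16.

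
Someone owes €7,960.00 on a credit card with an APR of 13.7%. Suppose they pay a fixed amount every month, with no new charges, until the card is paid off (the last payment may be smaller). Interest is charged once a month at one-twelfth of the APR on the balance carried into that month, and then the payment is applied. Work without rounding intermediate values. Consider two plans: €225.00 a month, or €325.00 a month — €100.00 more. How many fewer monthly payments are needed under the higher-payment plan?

Monthly rate r = 13.7%/12 = 1.14167% = 0.0114167.
At €225.00/mo: n = ⌈−ln(1 − rB₀/P)/ln(1+r)⌉ = 46 payments (last €129.17); total interest = total paid − €7,960.00 = €2,294.17.
At €325.00/mo: 29 payments (last €289.95); total interest €1,429.95.
Payments saved = 46 − 29 = 17.

17 fewer payments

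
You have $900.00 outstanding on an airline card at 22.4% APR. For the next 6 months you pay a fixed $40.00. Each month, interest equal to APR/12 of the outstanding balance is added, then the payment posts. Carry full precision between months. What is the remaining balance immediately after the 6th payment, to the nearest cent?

Monthly rate r = 22.4%/12 = 1.86667% = 0.0186667.
Each month: B ← B·(1+r) − $40.00.
Month 1: interest $16.80; balance after payment $876.80.
Month 2: interest $16.37; balance after payment $853.17.
Month 3: interest $15.93; balance after payment $829.09.
Month 4: interest $15.48; balance after payment $804.57.
Month 5: interest $15.02; balance after payment $779.59.
Month 6: interest $14.55; balance after payment $754.14.

$754.14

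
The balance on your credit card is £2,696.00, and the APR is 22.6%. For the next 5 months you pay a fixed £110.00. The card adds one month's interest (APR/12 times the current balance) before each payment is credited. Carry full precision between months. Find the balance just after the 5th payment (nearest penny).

£2,388.51

Monthly rate r = 22.6%/12 = 1.88333% = 0.0188333.
Each month: B ← B·(1+r) − £110.00.
Month 1: interest £50.77; balance after payment £2,636.77.
Month 2: interest £49.66; balance after payment £2,576.43.
Month 3: interest £48.52; balance after payment £2,514.96.
Month 4: interest £47.37; balance after payment £2,452.32.
Month 5: interest £46.19; balance after payment £2,388.51.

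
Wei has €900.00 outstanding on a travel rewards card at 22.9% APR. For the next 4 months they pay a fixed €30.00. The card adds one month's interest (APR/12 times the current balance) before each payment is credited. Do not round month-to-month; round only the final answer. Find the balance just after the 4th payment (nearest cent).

Monthly rate r = 22.9%/12 = 1.90833% = 0.0190833.
Each month: B ← B·(1+r) − €30.00.
Month 1: interest €17.17; balance after payment €887.17.
Month 2: interest €16.93; balance after payment €874.11.
Month 3: interest €16.68; balance after payment €860.79.
Month 4: interest €16.43; balance after payment €847.21.

€847.21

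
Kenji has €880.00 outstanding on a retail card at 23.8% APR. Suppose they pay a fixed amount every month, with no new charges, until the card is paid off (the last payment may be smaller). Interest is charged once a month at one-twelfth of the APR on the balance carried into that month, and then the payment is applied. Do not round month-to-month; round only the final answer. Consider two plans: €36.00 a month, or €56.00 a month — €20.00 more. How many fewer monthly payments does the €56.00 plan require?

Monthly rate r = 23.8%/12 = 1.98333% = 0.0198333.
At €36.00/mo: n = ⌈−ln(1 − rB₀/P)/ln(1+r)⌉ = 34 payments (last €27.81); total interest = total paid − €880.00 = €335.81.
At €56.00/mo: 20 payments (last €0.97); total interest €184.97.
Payments saved = 34 − 20 = 14.

14 fewer payments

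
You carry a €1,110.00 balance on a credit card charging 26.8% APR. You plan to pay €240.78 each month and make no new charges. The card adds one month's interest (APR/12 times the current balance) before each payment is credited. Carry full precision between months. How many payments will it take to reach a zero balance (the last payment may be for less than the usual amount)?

5 months

Monthly rate r = 26.8%/12 = 2.23333% = 0.0223333.
Recurrence: B ← B·(1+r) − €240.78.
Month 1: interest €24.79; balance after payment €894.01.
Month 2: interest €19.97; balance after payment €673.20.
Month 3: interest €15.03; balance after payment €447.45.
Month 4: interest €9.99; balance after payment €216.66.
Month 5: interest €4.84; balance after payment €0.00.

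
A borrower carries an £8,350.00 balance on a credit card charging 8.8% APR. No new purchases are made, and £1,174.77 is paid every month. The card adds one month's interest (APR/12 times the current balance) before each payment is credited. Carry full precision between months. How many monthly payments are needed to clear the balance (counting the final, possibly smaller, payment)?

8 months

Monthly rate r = 8.8%/12 = 0.733333% = 0.00733333.
Recurrence: B ← B·(1+r) − £1,174.77.
Month 1: interest £61.23; balance after payment £7,236.46.
Month 2: interest £53.07; balance after payment £6,114.76.
Closed form: n = −ln(1 − rB₀/P)/ln(1+r) = −ln(0.94788)/ln(1.00733) ≈ 7.326, so the balance reaches zero during payment 8.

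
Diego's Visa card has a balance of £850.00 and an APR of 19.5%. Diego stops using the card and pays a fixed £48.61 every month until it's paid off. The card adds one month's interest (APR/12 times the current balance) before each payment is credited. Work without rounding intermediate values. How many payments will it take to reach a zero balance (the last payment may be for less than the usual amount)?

Monthly rate r = 19.5%/12 = 1.625% = 0.01625.
Recurrence: B ← B·(1+r) − £48.61.
Month 1: interest £13.81; balance after payment £815.20.
Month 2: interest £13.25; balance after payment £779.84.
Closed form: n = −ln(1 − rB₀/P)/ln(1+r) = −ln(0.71585)/ln(1.01625) ≈ 20.738, so the balance reaches zero during payment 21.

21 payments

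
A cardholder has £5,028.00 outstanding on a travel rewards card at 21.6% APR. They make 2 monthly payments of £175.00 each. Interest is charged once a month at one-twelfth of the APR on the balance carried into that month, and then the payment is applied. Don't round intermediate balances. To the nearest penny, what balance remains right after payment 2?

£4,857.49

Monthly rate r = 21.6%/12 = 1.8% = 0.018.
Each month: B ← B·(1+r) − £175.00.
Month 1: interest £90.50; balance after payment £4,943.50.
Month 2: interest £88.98; balance after payment £4,857.49.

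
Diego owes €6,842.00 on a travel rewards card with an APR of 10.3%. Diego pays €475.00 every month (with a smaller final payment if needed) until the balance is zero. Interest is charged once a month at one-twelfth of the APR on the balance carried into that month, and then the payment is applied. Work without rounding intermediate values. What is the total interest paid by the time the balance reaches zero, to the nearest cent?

€493.21

Monthly rate r = 10.3%/12 = 0.858333% = 0.00858333.
Payoff takes n = ⌈−ln(1 − rB₀/P)/ln(1+r)⌉ = ⌈15.441⌉ = 16 payments; the last is €210.21.
Total paid = 15·€475.00 + €210.21 = €7,335.21.
Total interest = total paid − principal = €7,335.21 − €6,842.00 = €493.21.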